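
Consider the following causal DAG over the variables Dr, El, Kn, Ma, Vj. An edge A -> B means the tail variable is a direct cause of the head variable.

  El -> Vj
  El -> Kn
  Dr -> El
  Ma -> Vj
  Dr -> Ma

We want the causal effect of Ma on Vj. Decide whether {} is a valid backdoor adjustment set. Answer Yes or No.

Backdoor paths from Ma to Vj (paths whose first edge points into Ma):
  P1: Ma <- Dr -> El -> Vj
Condition 1 (no descendant of Ma in the set): holds — descendants of Ma are {Vj}; none are in {}.
Condition 2 (every backdoor path blocked by {}):
  P1: open — no interior node is in the conditioning set.
{} does not satisfy the backdoor criterion.

No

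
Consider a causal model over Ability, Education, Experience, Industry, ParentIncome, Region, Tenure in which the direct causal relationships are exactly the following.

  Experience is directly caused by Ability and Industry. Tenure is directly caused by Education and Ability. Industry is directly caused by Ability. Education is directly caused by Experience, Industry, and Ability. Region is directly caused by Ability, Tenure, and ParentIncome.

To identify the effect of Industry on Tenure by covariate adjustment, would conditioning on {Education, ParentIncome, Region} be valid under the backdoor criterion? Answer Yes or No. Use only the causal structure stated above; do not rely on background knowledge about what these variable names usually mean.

No

Backdoor paths from Industry to Tenure (paths whose first edge points into Industry):
  P1: Industry <- Ability -> Experience -> Education -> Tenure
  P2: Industry <- Ability -> Education -> Tenure
  P3: Industry <- Ability -> Tenure
  P4: Industry <- Ability -> Region <- Tenure
Condition 1 (no descendant of Industry in the set): FAILS — Education and Region are descendants of Industry.
Condition 2 (every backdoor path blocked by {Education, ParentIncome, Region}):
  P1: blocked at chain node Education ∈ conditioning set.
  P2: blocked at chain node Education ∈ conditioning set.
  P3: open — no interior node is in the conditioning set.
  P4: open — collider(s) Region are conditioned on (or have a conditioned descendant) and no non-collider on the path is in the set.
{Education, ParentIncome, Region} does not satisfy the backdoor criterion.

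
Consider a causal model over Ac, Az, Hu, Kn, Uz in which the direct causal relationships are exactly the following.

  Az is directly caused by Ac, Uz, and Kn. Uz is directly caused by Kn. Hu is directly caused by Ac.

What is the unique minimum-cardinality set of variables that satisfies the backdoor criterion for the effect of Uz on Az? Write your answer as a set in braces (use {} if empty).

Variables eligible for adjustment (non-descendants of Uz, excluding Uz and Az): {Ac, Hu, Kn}.
Backdoor paths from Uz to Az:
  P1: Uz <- Kn -> Az
The empty set is not sufficient: P1 (Uz <- Kn -> Az) has no collider blocking it and no conditioned non-collider, so it is open.
Try {Kn}:
  P1: blocked at fork node Kn ∈ conditioning set.
{Kn} contains no descendant of Uz and blocks every backdoor path.
No other singleton works — e.g. {Ac} leaves P1 open — so {Kn} is the unique smallest valid adjustment set.

{Kn}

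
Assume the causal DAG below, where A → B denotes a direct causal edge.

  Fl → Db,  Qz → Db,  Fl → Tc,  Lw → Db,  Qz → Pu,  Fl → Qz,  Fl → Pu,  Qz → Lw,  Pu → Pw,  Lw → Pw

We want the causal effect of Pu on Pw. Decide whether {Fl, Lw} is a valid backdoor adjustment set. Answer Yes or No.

Backdoor paths from Pu to Pw (paths whose first edge points into Pu):
  P1: Pu <- Fl -> Qz -> Lw -> Pw
  P2: Pu <- Fl -> Qz -> Db <- Lw -> Pw
  P3: Pu <- Fl -> Db <- Qz -> Lw -> Pw
  P4: Pu <- Fl -> Db <- Lw -> Pw
  P5: Pu <- Qz <- Fl -> Db <- Lw -> Pw
  P6: Pu <- Qz -> Lw -> Pw
  P7: Pu <- Qz -> Db <- Lw -> Pw
Condition 1 (no descendant of Pu in the set): holds — descendants of Pu are {Pw}; none are in {Fl, Lw}.
Condition 2 (every backdoor path blocked by {Fl, Lw}):
  P1: blocked at fork node Fl ∈ conditioning set.
  P2: blocked at fork node Fl ∈ conditioning set.
  P3: blocked at fork node Fl ∈ conditioning set.
  P4: blocked at fork node Fl ∈ conditioning set.
  P5: blocked at fork node Fl ∈ conditioning set.
  P6: blocked at chain node Lw ∈ conditioning set.
  P7: blocked at collider Db (neither it nor any descendant is in the conditioning set).
{Fl, Lw} satisfies the backdoor criterion.

Yes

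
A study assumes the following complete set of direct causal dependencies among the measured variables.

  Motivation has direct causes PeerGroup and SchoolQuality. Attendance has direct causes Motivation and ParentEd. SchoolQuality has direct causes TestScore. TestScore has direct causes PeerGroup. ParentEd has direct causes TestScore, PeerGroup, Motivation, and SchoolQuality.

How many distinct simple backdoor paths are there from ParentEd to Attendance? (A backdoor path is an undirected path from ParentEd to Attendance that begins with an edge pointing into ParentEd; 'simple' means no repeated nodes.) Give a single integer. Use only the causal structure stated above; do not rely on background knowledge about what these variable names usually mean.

A backdoor path from ParentEd to Attendance is any simple undirected path whose first edge points into ParentEd (i.e. leaves ParentEd via a parent).
Parents of ParentEd: {Motivation, PeerGroup, SchoolQuality, TestScore}.
Enumerating:
  P1: ParentEd <- PeerGroup -> TestScore -> SchoolQuality -> Motivation -> Attendance
  P2: ParentEd <- PeerGroup -> Motivation -> Attendance
  P3: ParentEd <- TestScore <- PeerGroup -> Motivation -> Attendance
  P4: ParentEd <- TestScore -> SchoolQuality -> Motivation -> Attendance
  P5: ParentEd <- SchoolQuality <- TestScore <- PeerGroup -> Motivation -> Attendance
  P6: ParentEd <- SchoolQuality -> Motivation -> Attendance
  P7: ParentEd <- Motivation -> Attendance
That exhausts the simple backdoor paths. Count: 7.

7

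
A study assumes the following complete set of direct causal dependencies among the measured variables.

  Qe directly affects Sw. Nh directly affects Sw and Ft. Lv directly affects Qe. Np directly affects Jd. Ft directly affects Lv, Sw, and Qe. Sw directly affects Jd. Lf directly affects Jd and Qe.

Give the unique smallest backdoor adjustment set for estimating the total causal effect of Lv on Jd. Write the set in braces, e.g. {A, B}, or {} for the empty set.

Variables eligible for adjustment (non-descendants of Lv, excluding Lv and Jd): {Ft, Lf, Nh, Np}.
Backdoor paths from Lv to Jd:
  P1: Lv <- Ft <- Nh -> Sw <- Qe <- Lf -> Jd
  P2: Lv <- Ft <- Nh -> Sw -> Jd
  P3: Lv <- Ft -> Qe <- Lf -> Jd
  P4: Lv <- Ft -> Qe -> Sw -> Jd
  P5: Lv <- Ft -> Sw <- Qe <- Lf -> Jd
  P6: Lv <- Ft -> Sw -> Jd
The empty set is not sufficient: P2 (Lv <- Ft <- Nh -> Sw -> Jd) has no collider blocking it and no conditioned non-collider, so it is open.
Try {Ft}:
  P1: blocked at chain node Ft ∈ conditioning set.
  P2: blocked at chain node Ft ∈ conditioning set.
  P3: blocked at fork node Ft ∈ conditioning set.
  P4: blocked at fork node Ft ∈ conditioning set.
  P5: blocked at fork node Ft ∈ conditioning set.
  P6: blocked at fork node Ft ∈ conditioning set.
{Ft} contains no descendant of Lv and blocks every backdoor path.
No other singleton works — e.g. {Nh} leaves P4 open — so {Ft} is the unique smallest valid adjustment set.

{Ft}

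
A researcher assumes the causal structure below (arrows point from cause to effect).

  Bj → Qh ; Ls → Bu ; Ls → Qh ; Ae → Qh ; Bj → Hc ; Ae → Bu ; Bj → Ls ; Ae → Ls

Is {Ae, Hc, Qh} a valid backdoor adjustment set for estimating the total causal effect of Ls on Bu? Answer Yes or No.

No

Backdoor paths from Ls to Bu (paths whose first edge points into Ls):
  P1: Ls <- Bj -> Qh <- Ae -> Bu
  P2: Ls <- Ae -> Bu
Condition 1 (no descendant of Ls in the set): FAILS — Qh is a descendant of Ls.
Condition 2 (every backdoor path blocked by {Ae, Hc, Qh}):
  P1: blocked at fork node Ae ∈ conditioning set.
  P2: blocked at fork node Ae ∈ conditioning set.
{Ae, Hc, Qh} does not satisfy the backdoor criterion.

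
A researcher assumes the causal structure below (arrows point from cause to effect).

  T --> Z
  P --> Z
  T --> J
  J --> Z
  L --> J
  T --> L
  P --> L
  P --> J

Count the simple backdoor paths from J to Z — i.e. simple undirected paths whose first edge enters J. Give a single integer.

A backdoor path from J to Z is any simple undirected path whose first edge points into J (i.e. leaves J via a parent).
Parents of J: {L, P, T}.
Enumerating:
  P1: J <- P -> L <- T -> Z
  P2: J <- P -> Z
  P3: J <- T -> L <- P -> Z
  P4: J <- T -> Z
  P5: J <- L <- P -> Z
  P6: J <- L <- T -> Z
That exhausts the simple backdoor paths. Count: 6.

6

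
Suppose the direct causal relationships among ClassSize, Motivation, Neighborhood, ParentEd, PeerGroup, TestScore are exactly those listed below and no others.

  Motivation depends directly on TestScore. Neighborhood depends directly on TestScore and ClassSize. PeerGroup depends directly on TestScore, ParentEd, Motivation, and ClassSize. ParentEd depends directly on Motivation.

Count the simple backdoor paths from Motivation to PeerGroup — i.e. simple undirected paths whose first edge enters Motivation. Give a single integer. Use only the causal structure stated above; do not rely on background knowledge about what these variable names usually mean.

2

A backdoor path from Motivation to PeerGroup is any simple undirected path whose first edge points into Motivation (i.e. leaves Motivation via a parent).
Parents of Motivation: {TestScore}.
Enumerating:
  P1: Motivation <- TestScore -> PeerGroup
  P2: Motivation <- TestScore -> Neighborhood <- ClassSize -> PeerGroup
That exhausts the simple backdoor paths. Count: 2.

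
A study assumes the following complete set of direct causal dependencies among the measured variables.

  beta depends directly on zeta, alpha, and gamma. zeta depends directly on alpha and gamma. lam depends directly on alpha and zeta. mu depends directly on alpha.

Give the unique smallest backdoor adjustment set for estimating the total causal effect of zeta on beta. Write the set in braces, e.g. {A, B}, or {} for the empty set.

Variables eligible for adjustment (non-descendants of zeta, excluding zeta and beta): {alpha, gamma, mu}.
Backdoor paths from zeta to beta:
  P1: zeta <- alpha -> beta
  P2: zeta <- gamma -> beta
The empty set is not sufficient: P1 (zeta <- alpha -> beta) has no collider blocking it and no conditioned non-collider, so it is open.
Try {alpha, gamma}:
  P1: blocked at fork node alpha ∈ conditioning set.
  P2: blocked at fork node gamma ∈ conditioning set.
{alpha, gamma} contains no descendant of zeta and blocks every backdoor path.
Every element of {alpha, gamma} is needed (dropping alpha leaves P1 open; dropping gamma leaves P2 open), so no proper subset is valid.
Among all size-2 subsets of the eligible variables, only {alpha, gamma} blocks every backdoor path, so it is the unique smallest valid adjustment set.

{alpha, gamma}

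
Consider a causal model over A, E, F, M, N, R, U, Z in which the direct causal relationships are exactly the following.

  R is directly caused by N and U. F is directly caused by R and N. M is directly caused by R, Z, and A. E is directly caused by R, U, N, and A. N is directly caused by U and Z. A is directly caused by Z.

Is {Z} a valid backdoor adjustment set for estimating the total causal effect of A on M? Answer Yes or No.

Yes

Backdoor paths from A to M (paths whose first edge points into A):
  P1: A <- Z -> N <- U -> R -> M
  P2: A <- Z -> N <- U -> E <- R -> M
  P3: A <- Z -> N -> R -> M
  P4: A <- Z -> N -> F <- R -> M
  P5: A <- Z -> N -> E <- U -> R -> M
  P6: A <- Z -> N -> E <- R -> M
  P7: A <- Z -> M
Condition 1 (no descendant of A in the set): holds — descendants of A are {E, M}; none are in {Z}.
Condition 2 (every backdoor path blocked by {Z}):
  P1: blocked at fork node Z ∈ conditioning set.
  P2: blocked at fork node Z ∈ conditioning set.
  P3: blocked at fork node Z ∈ conditioning set.
  P4: blocked at fork node Z ∈ conditioning set.
  P5: blocked at fork node Z ∈ conditioning set.
  P6: blocked at fork node Z ∈ conditioning set.
  P7: blocked at fork node Z ∈ conditioning set.
{Z} satisfies the backdoor criterion.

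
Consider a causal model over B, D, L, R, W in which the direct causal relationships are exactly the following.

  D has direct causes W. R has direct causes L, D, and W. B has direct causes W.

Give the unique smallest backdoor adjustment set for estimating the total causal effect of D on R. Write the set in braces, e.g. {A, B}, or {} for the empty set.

Variables eligible for adjustment (non-descendants of D, excluding D and R): {B, L, W}.
Backdoor paths from D to R:
  P1: D <- W -> R
The empty set is not sufficient: P1 (D <- W -> R) has no collider blocking it and no conditioned non-collider, so it is open.
Try {W}:
  P1: blocked at fork node W ∈ conditioning set.
{W} contains no descendant of D and blocks every backdoor path.
No other singleton works — e.g. {L} leaves P1 open — so {W} is the unique smallest valid adjustment set.

{W}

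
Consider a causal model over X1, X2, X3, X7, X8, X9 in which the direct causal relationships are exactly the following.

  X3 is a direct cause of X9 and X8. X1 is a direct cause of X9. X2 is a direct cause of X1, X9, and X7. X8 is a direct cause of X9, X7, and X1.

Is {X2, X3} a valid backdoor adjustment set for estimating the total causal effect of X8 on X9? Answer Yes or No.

Yes

Backdoor paths from X8 to X9 (paths whose first edge points into X8):
  P1: X8 <- X3 -> X9
Condition 1 (no descendant of X8 in the set): holds — descendants of X8 are {X1, X7, X9}; none are in {X2, X3}.
Condition 2 (every backdoor path blocked by {X2, X3}):
  P1: blocked at fork node X3 ∈ conditioning set.
{X2, X3} satisfies the backdoor criterion.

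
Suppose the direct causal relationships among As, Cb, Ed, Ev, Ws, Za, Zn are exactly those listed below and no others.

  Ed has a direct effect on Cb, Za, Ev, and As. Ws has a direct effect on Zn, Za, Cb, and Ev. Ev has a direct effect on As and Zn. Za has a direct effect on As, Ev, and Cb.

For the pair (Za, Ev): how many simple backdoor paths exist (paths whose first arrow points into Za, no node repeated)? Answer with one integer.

8

A backdoor path from Za to Ev is any simple undirected path whose first edge points into Za (i.e. leaves Za via a parent).
Parents of Za: {Ed, Ws}.
Enumerating:
  P1: Za <- Ws -> Cb <- Ed -> Ev
  P2: Za <- Ws -> Cb <- Ed -> As <- Ev
  P3: Za <- Ws -> Ev
  P4: Za <- Ws -> Zn <- Ev
  P5: Za <- Ed -> Cb <- Ws -> Ev
  P6: Za <- Ed -> Cb <- Ws -> Zn <- Ev
  P7: Za <- Ed -> Ev
  P8: Za <- Ed -> As <- Ev
That exhausts the simple backdoor paths. Count: 8.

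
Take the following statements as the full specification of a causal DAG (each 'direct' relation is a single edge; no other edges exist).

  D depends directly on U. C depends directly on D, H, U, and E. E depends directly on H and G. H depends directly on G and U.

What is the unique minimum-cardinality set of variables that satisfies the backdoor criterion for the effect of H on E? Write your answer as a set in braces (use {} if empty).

{G}

Variables eligible for adjustment (non-descendants of H, excluding H and E): {D, G, U}.
Backdoor paths from H to E:
  P1: H <- U -> D -> C <- E
  P2: H <- U -> C <- E
  P3: H <- G -> E
The empty set is not sufficient: P3 (H <- G -> E) has no collider blocking it and no conditioned non-collider, so it is open.
Try {G}:
  P1: blocked at collider C (neither it nor any descendant is in the conditioning set).
  P2: blocked at collider C (neither it nor any descendant is in the conditioning set).
  P3: blocked at fork node G ∈ conditioning set.
{G} contains no descendant of H and blocks every backdoor path.
No other singleton works — e.g. {U} leaves P3 open — so {G} is the unique smallest valid adjustment set.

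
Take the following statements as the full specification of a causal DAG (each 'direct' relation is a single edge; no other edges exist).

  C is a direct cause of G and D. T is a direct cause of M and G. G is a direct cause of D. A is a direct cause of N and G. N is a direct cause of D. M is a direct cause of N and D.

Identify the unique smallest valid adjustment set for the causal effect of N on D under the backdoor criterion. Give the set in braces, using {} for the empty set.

{A, M}

Variables eligible for adjustment (non-descendants of N, excluding N and D): {A, C, G, M, T}.
Backdoor paths from N to D:
  P1: N <- A -> G <- C -> D
  P2: N <- A -> G <- T -> M -> D
  P3: N <- A -> G -> D
  P4: N <- M <- T -> G <- C -> D
  P5: N <- M <- T -> G -> D
  P6: N <- M -> D
The empty set is not sufficient: P3 (N <- A -> G -> D) has no collider blocking it and no conditioned non-collider, so it is open.
Try {A, M}:
  P1: blocked at fork node A ∈ conditioning set.
  P2: blocked at fork node A ∈ conditioning set.
  P3: blocked at fork node A ∈ conditioning set.
  P4: blocked at chain node M ∈ conditioning set.
  P5: blocked at chain node M ∈ conditioning set.
  P6: blocked at fork node M ∈ conditioning set.
{A, M} contains no descendant of N and blocks every backdoor path.
Every element of {A, M} is needed (dropping A leaves P3 open; dropping M leaves P5 open), so no proper subset is valid.
Among all size-2 subsets of the eligible variables, only {A, M} blocks every backdoor path, so it is the unique smallest valid adjustment set.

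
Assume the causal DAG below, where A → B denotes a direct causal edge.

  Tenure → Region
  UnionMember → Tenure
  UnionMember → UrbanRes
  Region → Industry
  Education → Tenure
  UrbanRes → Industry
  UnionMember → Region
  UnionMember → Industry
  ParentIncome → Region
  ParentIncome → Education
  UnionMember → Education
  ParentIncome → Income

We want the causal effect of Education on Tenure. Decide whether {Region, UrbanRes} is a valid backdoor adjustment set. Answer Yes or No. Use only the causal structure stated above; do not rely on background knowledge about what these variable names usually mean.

No

Backdoor paths from Education to Tenure (paths whose first edge points into Education):
  P1: Education <- ParentIncome -> Region <- UnionMember -> Tenure
  P2: Education <- ParentIncome -> Region <- Tenure
  P3: Education <- ParentIncome -> Region -> Industry <- UnionMember -> Tenure
  P4: Education <- ParentIncome -> Region -> Industry <- UrbanRes <- UnionMember -> Tenure
  P5: Education <- UnionMember -> Tenure
  P6: Education <- UnionMember -> Region <- Tenure
  P7: Education <- UnionMember -> UrbanRes -> Industry <- Region <- Tenure
  P8: Education <- UnionMember -> Industry <- Region <- Tenure
Condition 1 (no descendant of Education in the set): FAILS — Region is a descendant of Education.
Condition 2 (every backdoor path blocked by {Region, UrbanRes}):
  P1: open — collider(s) Region are conditioned on (or have a conditioned descendant) and no non-collider on the path is in the set.
  P2: open — collider(s) Region are conditioned on (or have a conditioned descendant) and no non-collider on the path is in the set.
  P3: blocked at chain node Region ∈ conditioning set.
  P4: blocked at chain node Region ∈ conditioning set.
  P5: open — no interior node is in the conditioning set.
  P6: open — collider(s) Region are conditioned on (or have a conditioned descendant) and no non-collider on the path is in the set.
  P7: blocked at chain node UrbanRes ∈ conditioning set.
  P8: blocked at collider Industry (neither it nor any descendant is in the conditioning set).
{Region, UrbanRes} does not satisfy the backdoor criterion.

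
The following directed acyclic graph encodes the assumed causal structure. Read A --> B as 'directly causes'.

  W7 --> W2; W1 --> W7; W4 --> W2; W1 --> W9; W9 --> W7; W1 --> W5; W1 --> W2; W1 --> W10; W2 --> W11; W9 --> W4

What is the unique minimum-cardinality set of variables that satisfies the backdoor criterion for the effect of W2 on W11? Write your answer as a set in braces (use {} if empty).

{}

Variables eligible for adjustment (non-descendants of W2, excluding W2 and W11): {W1, W10, W4, W5, W7, W9}.
Backdoor paths from W2 to W11:
  (none)
With no backdoor paths the empty set already satisfies the criterion, and it is trivially minimal.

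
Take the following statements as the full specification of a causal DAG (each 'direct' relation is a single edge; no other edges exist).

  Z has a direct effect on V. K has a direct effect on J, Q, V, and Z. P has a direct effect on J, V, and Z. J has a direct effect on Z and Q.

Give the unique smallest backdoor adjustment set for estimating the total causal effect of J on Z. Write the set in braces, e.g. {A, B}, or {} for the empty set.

Variables eligible for adjustment (non-descendants of J, excluding J and Z): {K, P}.
Backdoor paths from J to Z:
  P1: J <- P -> Z
  P2: J <- P -> V <- K -> Z
  P3: J <- P -> V <- Z
  P4: J <- K -> Z
  P5: J <- K -> V <- P -> Z
  P6: J <- K -> V <- Z
The empty set is not sufficient: P1 (J <- P -> Z) has no collider blocking it and no conditioned non-collider, so it is open.
Try {K, P}:
  P1: blocked at fork node P ∈ conditioning set.
  P2: blocked at fork node P ∈ conditioning set.
  P3: blocked at fork node P ∈ conditioning set.
  P4: blocked at fork node K ∈ conditioning set.
  P5: blocked at fork node K ∈ conditioning set.
  P6: blocked at fork node K ∈ conditioning set.
{K, P} contains no descendant of J and blocks every backdoor path.
Every element of {K, P} is needed (dropping K leaves P4 open; dropping P leaves P1 open), so no proper subset is valid.
Among all size-2 subsets of the eligible variables, only {K, P} blocks every backdoor path, so it is the unique smallest valid adjustment set.

{K, P}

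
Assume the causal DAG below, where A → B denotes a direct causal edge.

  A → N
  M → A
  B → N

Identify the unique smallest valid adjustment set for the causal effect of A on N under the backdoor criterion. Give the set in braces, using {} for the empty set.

Variables eligible for adjustment (non-descendants of A, excluding A and N): {B, M}.
Backdoor paths from A to N:
  (none)
With no backdoor paths the empty set already satisfies the criterion, and it is trivially minimal.

{}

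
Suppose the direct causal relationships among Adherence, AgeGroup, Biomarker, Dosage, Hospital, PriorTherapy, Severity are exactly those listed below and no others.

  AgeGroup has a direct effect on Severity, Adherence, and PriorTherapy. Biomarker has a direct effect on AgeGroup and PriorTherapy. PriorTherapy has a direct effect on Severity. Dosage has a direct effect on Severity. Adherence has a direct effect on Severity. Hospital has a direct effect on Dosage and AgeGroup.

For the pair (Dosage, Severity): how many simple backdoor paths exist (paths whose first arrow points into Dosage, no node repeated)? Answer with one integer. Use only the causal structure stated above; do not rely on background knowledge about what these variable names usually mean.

A backdoor path from Dosage to Severity is any simple undirected path whose first edge points into Dosage (i.e. leaves Dosage via a parent).
Parents of Dosage: {Hospital}.
Enumerating:
  P1: Dosage <- Hospital -> AgeGroup <- Biomarker -> PriorTherapy -> Severity
  P2: Dosage <- Hospital -> AgeGroup -> Adherence -> Severity
  P3: Dosage <- Hospital -> AgeGroup -> PriorTherapy -> Severity
  P4: Dosage <- Hospital -> AgeGroup -> Severity
That exhausts the simple backdoor paths. Count: 4.

4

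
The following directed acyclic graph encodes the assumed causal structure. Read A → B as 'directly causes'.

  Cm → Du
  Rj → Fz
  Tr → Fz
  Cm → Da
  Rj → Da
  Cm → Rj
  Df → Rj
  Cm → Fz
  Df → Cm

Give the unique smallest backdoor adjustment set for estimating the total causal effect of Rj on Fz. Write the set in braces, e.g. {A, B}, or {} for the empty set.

Variables eligible for adjustment (non-descendants of Rj, excluding Rj and Fz): {Cm, Df, Du, Tr}.
Backdoor paths from Rj to Fz:
  P1: Rj <- Df -> Cm -> Fz
  P2: Rj <- Cm -> Fz
The empty set is not sufficient: P1 (Rj <- Df -> Cm -> Fz) has no collider blocking it and no conditioned non-collider, so it is open.
Try {Cm}:
  P1: blocked at chain node Cm ∈ conditioning set.
  P2: blocked at fork node Cm ∈ conditioning set.
{Cm} contains no descendant of Rj and blocks every backdoor path.
No other singleton works — e.g. {Df} leaves P2 open — so {Cm} is the unique smallest valid adjustment set.

{Cm}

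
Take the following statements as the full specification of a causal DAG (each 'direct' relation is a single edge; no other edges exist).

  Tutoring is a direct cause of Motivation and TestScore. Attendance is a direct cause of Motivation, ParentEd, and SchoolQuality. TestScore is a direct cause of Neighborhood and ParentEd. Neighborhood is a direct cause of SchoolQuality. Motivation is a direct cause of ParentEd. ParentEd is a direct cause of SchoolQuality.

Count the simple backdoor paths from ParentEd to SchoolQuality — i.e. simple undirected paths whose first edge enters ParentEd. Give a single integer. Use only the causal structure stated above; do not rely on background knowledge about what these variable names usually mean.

A backdoor path from ParentEd to SchoolQuality is any simple undirected path whose first edge points into ParentEd (i.e. leaves ParentEd via a parent).
Parents of ParentEd: {Attendance, Motivation, TestScore}.
Enumerating:
  P1: ParentEd <- Attendance -> Motivation <- Tutoring -> TestScore -> Neighborhood -> SchoolQuality
  P2: ParentEd <- Attendance -> SchoolQuality
  P3: ParentEd <- TestScore <- Tutoring -> Motivation <- Attendance -> SchoolQuality
  P4: ParentEd <- TestScore -> Neighborhood -> SchoolQuality
  P5: ParentEd <- Motivation <- Attendance -> SchoolQuality
  P6: ParentEd <- Motivation <- Tutoring -> TestScore -> Neighborhood -> SchoolQuality
That exhausts the simple backdoor paths. Count: 6.

6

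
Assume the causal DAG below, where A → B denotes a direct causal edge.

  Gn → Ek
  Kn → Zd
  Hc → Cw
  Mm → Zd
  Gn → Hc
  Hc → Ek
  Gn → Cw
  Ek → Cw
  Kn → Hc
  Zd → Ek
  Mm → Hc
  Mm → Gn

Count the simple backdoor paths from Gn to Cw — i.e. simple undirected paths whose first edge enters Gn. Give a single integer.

7

A backdoor path from Gn to Cw is any simple undirected path whose first edge points into Gn (i.e. leaves Gn via a parent).
Parents of Gn: {Mm}.
Enumerating:
  P1: Gn <- Mm -> Hc <- Kn -> Zd -> Ek -> Cw
  P2: Gn <- Mm -> Hc -> Ek -> Cw
  P3: Gn <- Mm -> Hc -> Cw
  P4: Gn <- Mm -> Zd <- Kn -> Hc -> Ek -> Cw
  P5: Gn <- Mm -> Zd <- Kn -> Hc -> Cw
  P6: Gn <- Mm -> Zd -> Ek <- Hc -> Cw
  P7: Gn <- Mm -> Zd -> Ek -> Cw
That exhausts the simple backdoor paths. Count: 7.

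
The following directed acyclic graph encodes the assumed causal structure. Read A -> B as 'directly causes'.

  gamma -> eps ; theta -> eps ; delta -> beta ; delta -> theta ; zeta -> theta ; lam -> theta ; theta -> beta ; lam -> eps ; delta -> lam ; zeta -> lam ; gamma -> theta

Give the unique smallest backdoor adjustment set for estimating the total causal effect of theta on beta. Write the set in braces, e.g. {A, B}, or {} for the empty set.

{delta}

Variables eligible for adjustment (non-descendants of theta, excluding theta and beta): {delta, gamma, lam, zeta}.
Backdoor paths from theta to beta:
  P1: theta <- delta -> beta
  P2: theta <- zeta -> lam <- delta -> beta
  P3: theta <- lam <- delta -> beta
  P4: theta <- gamma -> eps <- lam <- delta -> beta
The empty set is not sufficient: P1 (theta <- delta -> beta) has no collider blocking it and no conditioned non-collider, so it is open.
Try {delta}:
  P1: blocked at fork node delta ∈ conditioning set.
  P2: blocked at collider lam (neither it nor any descendant is in the conditioning set).
  P3: blocked at fork node delta ∈ conditioning set.
  P4: blocked at collider eps (neither it nor any descendant is in the conditioning set).
{delta} contains no descendant of theta and blocks every backdoor path.
No other singleton works — e.g. {zeta} leaves P1 open — so {delta} is the unique smallest valid adjustment set.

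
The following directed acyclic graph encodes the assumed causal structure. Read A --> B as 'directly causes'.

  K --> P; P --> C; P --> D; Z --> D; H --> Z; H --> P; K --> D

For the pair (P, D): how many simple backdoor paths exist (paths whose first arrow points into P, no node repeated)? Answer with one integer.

2

A backdoor path from P to D is any simple undirected path whose first edge points into P (i.e. leaves P via a parent).
Parents of P: {H, K}.
Enumerating:
  P1: P <- H -> Z -> D
  P2: P <- K -> D
That exhausts the simple backdoor paths. Count: 2.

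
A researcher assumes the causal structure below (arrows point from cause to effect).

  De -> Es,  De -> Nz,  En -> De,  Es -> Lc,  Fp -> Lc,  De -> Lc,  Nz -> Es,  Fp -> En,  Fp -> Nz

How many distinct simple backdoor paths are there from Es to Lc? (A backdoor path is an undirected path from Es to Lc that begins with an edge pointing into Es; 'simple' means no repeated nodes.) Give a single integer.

7

A backdoor path from Es to Lc is any simple undirected path whose first edge points into Es (i.e. leaves Es via a parent).
Parents of Es: {De, Nz}.
Enumerating:
  P1: Es <- De <- En <- Fp -> Lc
  P2: Es <- De -> Nz <- Fp -> Lc
  P3: Es <- De -> Lc
  P4: Es <- Nz <- Fp -> En -> De -> Lc
  P5: Es <- Nz <- Fp -> Lc
  P6: Es <- Nz <- De <- En <- Fp -> Lc
  P7: Es <- Nz <- De -> Lc
That exhausts the simple backdoor paths. Count: 7.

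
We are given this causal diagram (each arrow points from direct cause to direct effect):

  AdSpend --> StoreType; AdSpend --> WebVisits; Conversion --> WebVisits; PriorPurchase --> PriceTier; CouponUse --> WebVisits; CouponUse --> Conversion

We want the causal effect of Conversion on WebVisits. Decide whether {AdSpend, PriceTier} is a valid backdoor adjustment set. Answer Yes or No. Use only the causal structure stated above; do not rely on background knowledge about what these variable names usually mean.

Backdoor paths from Conversion to WebVisits (paths whose first edge points into Conversion):
  P1: Conversion <- CouponUse -> WebVisits
Condition 1 (no descendant of Conversion in the set): holds — descendants of Conversion are {WebVisits}; none are in {AdSpend, PriceTier}.
Condition 2 (every backdoor path blocked by {AdSpend, PriceTier}):
  P1: open — no interior node is in the conditioning set.
{AdSpend, PriceTier} does not satisfy the backdoor criterion.

No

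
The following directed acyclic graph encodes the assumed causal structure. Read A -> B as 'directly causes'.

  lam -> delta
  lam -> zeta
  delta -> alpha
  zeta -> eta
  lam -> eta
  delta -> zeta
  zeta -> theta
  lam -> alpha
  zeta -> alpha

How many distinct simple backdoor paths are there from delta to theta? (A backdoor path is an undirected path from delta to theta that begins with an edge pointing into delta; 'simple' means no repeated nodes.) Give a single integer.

3

A backdoor path from delta to theta is any simple undirected path whose first edge points into delta (i.e. leaves delta via a parent).
Parents of delta: {lam}.
Enumerating:
  P1: delta <- lam -> zeta -> theta
  P2: delta <- lam -> alpha <- zeta -> theta
  P3: delta <- lam -> eta <- zeta -> theta
That exhausts the simple backdoor paths. Count: 3.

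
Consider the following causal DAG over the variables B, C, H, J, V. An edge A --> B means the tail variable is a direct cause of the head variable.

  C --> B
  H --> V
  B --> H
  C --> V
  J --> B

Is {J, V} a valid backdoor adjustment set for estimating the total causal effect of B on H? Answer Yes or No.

No

Backdoor paths from B to H (paths whose first edge points into B):
  P1: B <- C -> V <- H
Condition 1 (no descendant of B in the set): FAILS — V is a descendant of B.
Condition 2 (every backdoor path blocked by {J, V}):
  P1: open — collider(s) V are conditioned on (or have a conditioned descendant) and no non-collider on the path is in the set.
{J, V} does not satisfy the backdoor criterion.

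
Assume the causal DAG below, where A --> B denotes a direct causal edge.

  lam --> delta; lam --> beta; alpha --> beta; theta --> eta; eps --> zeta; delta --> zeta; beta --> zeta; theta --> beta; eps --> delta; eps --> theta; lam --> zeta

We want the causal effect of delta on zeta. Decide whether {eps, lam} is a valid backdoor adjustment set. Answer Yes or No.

Backdoor paths from delta to zeta (paths whose first edge points into delta):
  P1: delta <- eps -> theta -> beta <- lam -> zeta
  P2: delta <- eps -> theta -> beta -> zeta
  P3: delta <- eps -> zeta
  P4: delta <- lam -> beta <- theta <- eps -> zeta
  P5: delta <- lam -> beta -> zeta
  P6: delta <- lam -> zeta
Condition 1 (no descendant of delta in the set): holds — descendants of delta are {zeta}; none are in {eps, lam}.
Condition 2 (every backdoor path blocked by {eps, lam}):
  P1: blocked at fork node eps ∈ conditioning set.
  P2: blocked at fork node eps ∈ conditioning set.
  P3: blocked at fork node eps ∈ conditioning set.
  P4: blocked at fork node lam ∈ conditioning set.
  P5: blocked at fork node lam ∈ conditioning set.
  P6: blocked at fork node lam ∈ conditioning set.
{eps, lam} satisfies the backdoor criterion.

Yes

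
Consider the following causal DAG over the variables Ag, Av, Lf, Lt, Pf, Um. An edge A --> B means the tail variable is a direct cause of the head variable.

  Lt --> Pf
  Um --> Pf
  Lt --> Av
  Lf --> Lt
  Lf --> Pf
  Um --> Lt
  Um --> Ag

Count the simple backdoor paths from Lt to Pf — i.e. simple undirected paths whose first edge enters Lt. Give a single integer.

A backdoor path from Lt to Pf is any simple undirected path whose first edge points into Lt (i.e. leaves Lt via a parent).
Parents of Lt: {Lf, Um}.
Enumerating:
  P1: Lt <- Lf -> Pf
  P2: Lt <- Um -> Pf
That exhausts the simple backdoor paths. Count: 2.

2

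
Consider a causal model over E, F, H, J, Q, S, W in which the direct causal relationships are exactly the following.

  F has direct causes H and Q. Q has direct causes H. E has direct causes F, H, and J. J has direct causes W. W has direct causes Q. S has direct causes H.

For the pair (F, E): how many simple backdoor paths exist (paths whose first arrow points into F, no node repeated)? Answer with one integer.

4

A backdoor path from F to E is any simple undirected path whose first edge points into F (i.e. leaves F via a parent).
Parents of F: {H, Q}.
Enumerating:
  P1: F <- H -> Q -> W -> J -> E
  P2: F <- H -> E
  P3: F <- Q <- H -> E
  P4: F <- Q -> W -> J -> E
That exhausts the simple backdoor paths. Count: 4.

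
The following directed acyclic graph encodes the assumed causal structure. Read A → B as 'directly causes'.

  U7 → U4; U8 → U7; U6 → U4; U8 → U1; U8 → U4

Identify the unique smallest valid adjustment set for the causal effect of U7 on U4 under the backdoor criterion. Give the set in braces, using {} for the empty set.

{U8}

Variables eligible for adjustment (non-descendants of U7, excluding U7 and U4): {U1, U6, U8}.
Backdoor paths from U7 to U4:
  P1: U7 <- U8 -> U4
The empty set is not sufficient: P1 (U7 <- U8 -> U4) has no collider blocking it and no conditioned non-collider, so it is open.
Try {U8}:
  P1: blocked at fork node U8 ∈ conditioning set.
{U8} contains no descendant of U7 and blocks every backdoor path.
No other singleton works — e.g. {U6} leaves P1 open — so {U8} is the unique smallest valid adjustment set.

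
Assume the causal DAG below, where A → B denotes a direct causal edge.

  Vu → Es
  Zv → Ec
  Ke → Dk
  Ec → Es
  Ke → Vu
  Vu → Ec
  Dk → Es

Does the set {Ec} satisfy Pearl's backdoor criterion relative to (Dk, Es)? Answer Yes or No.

No

Backdoor paths from Dk to Es (paths whose first edge points into Dk):
  P1: Dk <- Ke -> Vu -> Ec -> Es
  P2: Dk <- Ke -> Vu -> Es
Condition 1 (no descendant of Dk in the set): holds — descendants of Dk are {Es}; none are in {Ec}.
Condition 2 (every backdoor path blocked by {Ec}):
  P1: blocked at chain node Ec ∈ conditioning set.
  P2: open — no interior node is in the conditioning set.
{Ec} does not satisfy the backdoor criterion.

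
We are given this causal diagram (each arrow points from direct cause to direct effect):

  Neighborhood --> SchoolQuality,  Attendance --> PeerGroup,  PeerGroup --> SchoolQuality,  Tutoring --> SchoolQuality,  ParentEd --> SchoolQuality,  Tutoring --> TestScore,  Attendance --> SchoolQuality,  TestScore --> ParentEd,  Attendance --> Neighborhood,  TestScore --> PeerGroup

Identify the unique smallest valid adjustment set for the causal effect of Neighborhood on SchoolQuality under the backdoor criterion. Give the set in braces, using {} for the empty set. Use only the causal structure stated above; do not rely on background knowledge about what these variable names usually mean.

{Attendance}

Variables eligible for adjustment (non-descendants of Neighborhood, excluding Neighborhood and SchoolQuality): {Attendance, ParentEd, PeerGroup, TestScore, Tutoring}.
Backdoor paths from Neighborhood to SchoolQuality:
  P1: Neighborhood <- Attendance -> PeerGroup <- TestScore <- Tutoring -> SchoolQuality
  P2: Neighborhood <- Attendance -> PeerGroup <- TestScore -> ParentEd -> SchoolQuality
  P3: Neighborhood <- Attendance -> PeerGroup -> SchoolQuality
  P4: Neighborhood <- Attendance -> SchoolQuality
The empty set is not sufficient: P3 (Neighborhood <- Attendance -> PeerGroup -> SchoolQuality) has no collider blocking it and no conditioned non-collider, so it is open.
Try {Attendance}:
  P1: blocked at fork node Attendance ∈ conditioning set.
  P2: blocked at fork node Attendance ∈ conditioning set.
  P3: blocked at fork node Attendance ∈ conditioning set.
  P4: blocked at fork node Attendance ∈ conditioning set.
{Attendance} contains no descendant of Neighborhood and blocks every backdoor path.
No other singleton works — e.g. {Tutoring} leaves P3 open — so {Attendance} is the unique smallest valid adjustment set.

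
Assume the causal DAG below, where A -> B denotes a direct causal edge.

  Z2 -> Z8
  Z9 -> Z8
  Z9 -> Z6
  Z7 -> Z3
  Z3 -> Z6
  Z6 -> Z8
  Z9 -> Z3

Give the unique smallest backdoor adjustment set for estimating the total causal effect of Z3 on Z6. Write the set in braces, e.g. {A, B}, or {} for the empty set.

{Z9}

Variables eligible for adjustment (non-descendants of Z3, excluding Z3 and Z6): {Z2, Z7, Z9}.
Backdoor paths from Z3 to Z6:
  P1: Z3 <- Z9 -> Z6
  P2: Z3 <- Z9 -> Z8 <- Z6
The empty set is not sufficient: P1 (Z3 <- Z9 -> Z6) has no collider blocking it and no conditioned non-collider, so it is open.
Try {Z9}:
  P1: blocked at fork node Z9 ∈ conditioning set.
  P2: blocked at fork node Z9 ∈ conditioning set.
{Z9} contains no descendant of Z3 and blocks every backdoor path.
No other singleton works — e.g. {Z7} leaves P1 open — so {Z9} is the unique smallest valid adjustment set.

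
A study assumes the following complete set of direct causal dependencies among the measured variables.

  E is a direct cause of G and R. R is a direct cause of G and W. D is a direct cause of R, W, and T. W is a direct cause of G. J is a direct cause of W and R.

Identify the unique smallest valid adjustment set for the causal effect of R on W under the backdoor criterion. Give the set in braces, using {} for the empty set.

Variables eligible for adjustment (non-descendants of R, excluding R and W): {D, E, J, T}.
Backdoor paths from R to W:
  P1: R <- E -> G <- W
  P2: R <- D -> W
  P3: R <- J -> W
The empty set is not sufficient: P2 (R <- D -> W) has no collider blocking it and no conditioned non-collider, so it is open.
Try {D, J}:
  P1: blocked at collider G (neither it nor any descendant is in the conditioning set).
  P2: blocked at fork node D ∈ conditioning set.
  P3: blocked at fork node J ∈ conditioning set.
{D, J} contains no descendant of R and blocks every backdoor path.
Every element of {D, J} is needed (dropping D leaves P2 open; dropping J leaves P3 open), so no proper subset is valid.
Among all size-2 subsets of the eligible variables, only {D, J} blocks every backdoor path, so it is the unique smallest valid adjustment set.

{D, J}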